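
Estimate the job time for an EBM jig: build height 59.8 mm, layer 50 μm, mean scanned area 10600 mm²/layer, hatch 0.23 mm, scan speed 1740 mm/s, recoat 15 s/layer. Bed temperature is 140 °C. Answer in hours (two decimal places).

13.78 hours

Layers = ⌈59.8/0.05⌉ = 1196.
Hatch length per layer = 10600 / 0.23 = 46087 mm.
Per-layer scan time = 46087 / 1740, so 26.4868 s.
Per-layer time = 26.4868 + 15, so 41.4868 s.
1196 layers × 41.4868 s/layer = 49618.2128 s, i.e. 13.78 hours.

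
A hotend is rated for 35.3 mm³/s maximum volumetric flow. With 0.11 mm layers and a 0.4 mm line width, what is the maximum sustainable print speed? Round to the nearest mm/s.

Extrusion cross-section = 0.11 × 0.4, so 0.044 mm².
Max speed = 35.3 / 0.044 = 802.27 ≈ 802 mm/s.

802 mm/s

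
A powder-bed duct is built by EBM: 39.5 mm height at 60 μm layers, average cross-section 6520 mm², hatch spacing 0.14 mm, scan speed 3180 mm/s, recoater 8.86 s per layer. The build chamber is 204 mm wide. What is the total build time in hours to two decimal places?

Layers = ⌈39.5/0.06⌉ = 659.
Scan path per layer = 6520 / 0.14 = 46571.4 mm.
Per-layer scan time = 46571.4 / 3180 = 14.6451 s.
Layer cycle: 14.6451 + 8.86 → 23.5051 s.
Total: 659 × 23.5051 s = 15489.8609 s → 4.30 hours.

4.30 hours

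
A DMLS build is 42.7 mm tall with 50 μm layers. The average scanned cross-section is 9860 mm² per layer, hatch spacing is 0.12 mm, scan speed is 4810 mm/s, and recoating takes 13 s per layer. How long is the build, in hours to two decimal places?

7.14 hours

Layers = ⌈42.7/0.05⌉ = 854.
Scan path per layer: 9860 / 0.12 → 82166.7 mm.
Scan time per layer = 82166.7 / 4810, so 17.0825 s.
Time per layer = 17.0825 + 13 = 30.0825 s.
Build time = 854 × 30.0825 = 25690.455 s = 7.14 hours.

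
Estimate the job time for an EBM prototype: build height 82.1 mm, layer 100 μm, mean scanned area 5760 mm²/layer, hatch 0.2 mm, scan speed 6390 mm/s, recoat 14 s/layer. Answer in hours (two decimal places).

4.22 hours

Number of layers: 82.1 / 0.1 → 821 (rounded up).
Scan path per layer = 5760 / 0.2 = 28800 mm.
Beam time per layer = 28800 / 6390, so 4.507 s.
Layer cycle: 4.507 + 14 → 18.507 s.
Build time = 821 × 18.507 = 15194.247 s = 4.22 hours.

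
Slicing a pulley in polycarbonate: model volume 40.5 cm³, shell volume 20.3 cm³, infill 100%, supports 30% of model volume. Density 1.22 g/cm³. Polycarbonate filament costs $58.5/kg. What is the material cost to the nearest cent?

Volume inside the shell: 40.5 − 20.3 → 20.2 cm³.
Infill deposited: 1.00 × 20.2 → 20.2 cm³.
Support = 0.30 × 40.5, so 12.15 cm³.
Total extruded = 20.3 + 20.2 + 12.15 = 52.65 cm³.
Mass = 52.65 × 1.22, so 64.233 g.
At $58.5/kg: 64.233/1000 × 58.5 = $3.76.

$3.76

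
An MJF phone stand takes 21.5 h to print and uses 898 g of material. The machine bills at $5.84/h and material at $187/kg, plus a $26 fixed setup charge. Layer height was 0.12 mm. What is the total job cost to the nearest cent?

$319.49

Machine cost = 5.84 × 21.5 = $125.56.
Material charge: 187 × 898/1000 → $167.926.
Adding setup: 125.56 + 167.926 + 26 → 319.486 ≈ $319.49.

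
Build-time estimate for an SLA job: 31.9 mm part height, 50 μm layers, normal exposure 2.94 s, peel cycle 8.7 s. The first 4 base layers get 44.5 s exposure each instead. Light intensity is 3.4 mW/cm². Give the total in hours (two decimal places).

2.11 hours

Number of layers: 31.9 / 0.05 → 638 (rounded up).
Base layers = 4 × (44.5 + 8.7), so 212.8 s.
Normal layers: 634 × (2.94 + 8.7) → 7379.76 s.
Sum: 212.8 + 7379.76 = 7592.56 s → 2.11 hours.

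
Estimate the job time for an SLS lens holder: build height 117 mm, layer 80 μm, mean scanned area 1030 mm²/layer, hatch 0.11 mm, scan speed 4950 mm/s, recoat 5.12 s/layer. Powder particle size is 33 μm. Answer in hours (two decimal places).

2.85 hours

Number of layers: 117 / 0.08 → 1463 (rounded up).
Scan path per layer = 1030 / 0.11, so 9363.6 mm.
Per-layer scan time: 9363.6 / 4950 → 1.8916 s.
Layer cycle = 1.8916 + 5.12 = 7.0116 s.
Build time = 1463 × 7.0116 = 10257.9708 s = 2.85 hours.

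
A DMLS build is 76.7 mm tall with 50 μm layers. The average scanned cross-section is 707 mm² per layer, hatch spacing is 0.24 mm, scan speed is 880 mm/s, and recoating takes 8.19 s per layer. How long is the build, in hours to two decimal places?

Layer count = ceil(76.7 / 0.05) = 1534.
Hatch length per layer = 707 / 0.24 = 2945.8 mm.
Per-layer scan time = 2945.8 / 880 = 3.3475 s.
Time per layer: 3.3475 + 8.19 → 11.5375 s.
Build time = 1534 × 11.5375 = 17698.525 s = 4.92 hours.

4.92 hours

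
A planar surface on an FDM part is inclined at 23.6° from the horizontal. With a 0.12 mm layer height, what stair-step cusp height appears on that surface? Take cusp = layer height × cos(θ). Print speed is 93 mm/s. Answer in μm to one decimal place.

h_c = t·cos θ = 0.12 × 0.9164 = 0.109968 mm (110.0 μm).

110.0 μm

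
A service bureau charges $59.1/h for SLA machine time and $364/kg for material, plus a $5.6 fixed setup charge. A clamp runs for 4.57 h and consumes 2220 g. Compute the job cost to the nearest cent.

$1083.77

Machine cost = 59.1 × 4.57, so $270.087.
Feedstock cost: 364 × 2220/1000 → $808.08.
Total = 270.087 + 808.08 + 5.6 = 1083.767 ≈ $1083.77.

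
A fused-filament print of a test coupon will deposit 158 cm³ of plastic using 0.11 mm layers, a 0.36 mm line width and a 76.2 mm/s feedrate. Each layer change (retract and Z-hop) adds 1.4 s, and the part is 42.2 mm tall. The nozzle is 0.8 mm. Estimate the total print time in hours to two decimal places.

Line area: 0.11 × 0.36 → 0.0396 mm².
Path length: 158000 mm³ / 0.0396 mm² → 3989899 mm.
Time extruding = 3989899 / 76.2, so 52360.9 s.
Layer count = ceil(42.2 / 0.11) = 384.
Z-hop total: 384 × 1.4 → 537.6 s.
Altogether 52360.9 + 537.6 = 52898.5 s, i.e. 14.69 hours.

14.69 hours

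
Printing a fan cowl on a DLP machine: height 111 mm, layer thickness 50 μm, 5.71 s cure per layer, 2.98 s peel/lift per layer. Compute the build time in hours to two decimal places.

5.36 hours

Layer count = ceil(111 / 0.05) = 2220.
Per-layer time = 5.71 + 2.98, so 8.69 s.
Total = 2220 × 8.69 = 19291.8 s = 5.36 hours.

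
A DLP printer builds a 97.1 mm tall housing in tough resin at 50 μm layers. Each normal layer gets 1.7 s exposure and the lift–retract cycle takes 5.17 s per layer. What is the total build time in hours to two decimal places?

Number of layers: 97.1 / 0.05 → 1942 (rounded up).
Each layer takes: 1.7 + 5.17 → 6.87 s.
Total = 1942 × 6.87 = 13341.54 s = 3.71 hours.

3.71 hours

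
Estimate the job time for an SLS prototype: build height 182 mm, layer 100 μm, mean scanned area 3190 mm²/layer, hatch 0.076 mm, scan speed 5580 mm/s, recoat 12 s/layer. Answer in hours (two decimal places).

Layer count = ceil(182 / 0.1) = 1820.
Per-layer scan distance = 3190 / 0.076, so 41973.7 mm.
Scan time per layer: 41973.7 / 5580 → 7.5222 s.
Time per layer: 7.5222 + 12 → 19.5222 s.
Total: 1820 × 19.5222 s = 35530.404 s → 9.87 hours.

9.87 hours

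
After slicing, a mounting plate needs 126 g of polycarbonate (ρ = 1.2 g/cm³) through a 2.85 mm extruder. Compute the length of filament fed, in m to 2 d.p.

16.46 m

Volume = 126 g / 1.2 g·cm⁻³ = 105 cm³ = 105000 mm³.
Filament cross-section = π × (2.85/2)² = 6.3794 mm².
L = V/A = 105000/6.3794 = 16459.23 mm → 16.46 m.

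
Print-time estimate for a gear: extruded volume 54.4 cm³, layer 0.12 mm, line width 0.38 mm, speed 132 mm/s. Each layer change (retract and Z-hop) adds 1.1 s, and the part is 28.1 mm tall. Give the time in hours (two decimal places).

Extrusion cross-section = 0.12 × 0.38, so 0.0456 mm².
Path length: 54400 mm³ / 0.0456 mm² → 1192982.5 mm.
Print-move time: 1192982.5 / 132 → 9037.7 s.
Layers = ⌈28.1/0.12⌉ = 235.
Z-hop total = 235 × 1.1, so 258.5 s.
Altogether 9037.7 + 258.5 = 9296.2 s, i.e. 2.58 hours.

2.58 hours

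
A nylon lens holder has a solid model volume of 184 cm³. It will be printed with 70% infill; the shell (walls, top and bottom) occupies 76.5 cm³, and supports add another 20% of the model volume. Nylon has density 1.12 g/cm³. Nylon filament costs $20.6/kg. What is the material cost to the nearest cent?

Volume inside the shell: 184 − 76.5 → 107.5 cm³.
Infill deposited: 0.70 × 107.5 → 75.25 cm³.
Support = 0.20 × 184, so 36.8 cm³.
Deposited volume = 76.5 + 75.25 + 36.8, so 188.55 cm³.
Mass: 188.55 × 1.12 → 211.176 g.
Cost = 211.176 g / 1000 × $20.6/kg = $4.35.

$4.35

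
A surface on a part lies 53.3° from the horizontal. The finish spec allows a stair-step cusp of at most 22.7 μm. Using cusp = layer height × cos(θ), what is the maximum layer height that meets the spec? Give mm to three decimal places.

0.038 mm

Layer height = cusp / cos(53.3°) = 0.0227 / 0.5976 = 0.038 mm.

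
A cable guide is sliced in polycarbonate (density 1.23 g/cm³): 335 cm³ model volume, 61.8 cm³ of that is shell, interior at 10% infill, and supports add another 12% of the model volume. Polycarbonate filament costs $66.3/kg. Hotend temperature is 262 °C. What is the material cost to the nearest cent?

$10.55

Interior volume = 335 − 61.8, so 273.2 cm³.
Infill deposited = 0.10 × 273.2 = 27.32 cm³.
Support: 0.12 × 335 → 40.2 cm³.
Total printed volume: 61.8 + 27.32 + 40.2 → 129.32 cm³.
Mass: 129.32 × 1.23 → 159.0636 g.
At $66.3/kg: 159.0636/1000 × 66.3 = $10.55.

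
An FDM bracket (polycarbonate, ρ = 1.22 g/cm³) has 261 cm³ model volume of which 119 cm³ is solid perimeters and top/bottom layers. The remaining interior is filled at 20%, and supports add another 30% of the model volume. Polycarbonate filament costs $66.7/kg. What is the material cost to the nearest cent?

Interior volume = 261 − 119 = 142 cm³.
Deposited infill = 0.20 × 142 = 28.4 cm³.
Support = 0.30 × 261, so 78.3 cm³.
Deposited volume = 119 + 28.4 + 78.3 = 225.7 cm³.
Mass = 225.7 × 1.22, so 275.354 g.
At $66.7/kg: 275.354/1000 × 66.7 = $18.37.

$18.37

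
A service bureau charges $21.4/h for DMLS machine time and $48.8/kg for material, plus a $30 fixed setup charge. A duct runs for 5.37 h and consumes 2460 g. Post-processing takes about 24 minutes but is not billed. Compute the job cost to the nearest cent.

Time charge = 21.4 × 5.37 = $114.918.
Material cost = 48.8 × 2460/1000 = $120.048.
Adding setup: 114.918 + 120.048 + 30 → 264.966 ≈ $264.97.

$264.97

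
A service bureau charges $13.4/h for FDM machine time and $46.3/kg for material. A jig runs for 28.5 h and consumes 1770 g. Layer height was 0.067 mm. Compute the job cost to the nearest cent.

Time charge: 13.4 × 28.5 → $381.90.
Material charge = 46.3 × 1770/1000, so $81.951.
Job cost: 381.90 + 81.951 = 463.851 ≈ $463.85.

$463.85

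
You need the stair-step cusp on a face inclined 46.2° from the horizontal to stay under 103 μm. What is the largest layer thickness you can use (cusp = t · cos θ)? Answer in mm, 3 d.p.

t = h_c / cos θ = 0.103 / 0.6921 = 0.149 mm.

0.149 mm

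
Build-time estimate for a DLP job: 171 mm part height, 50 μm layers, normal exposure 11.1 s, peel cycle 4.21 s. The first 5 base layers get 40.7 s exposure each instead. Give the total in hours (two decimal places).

Number of layers: 171 / 0.05 → 3420 (rounded up).
Burn-in layers = 5 × (40.7 + 4.21), so 224.55 s.
Remaining layers: 3415 × (11.1 + 4.21) → 52283.65 s.
Sum: 224.55 + 52283.65 = 52508.2 s → 14.59 hours.

14.59 hours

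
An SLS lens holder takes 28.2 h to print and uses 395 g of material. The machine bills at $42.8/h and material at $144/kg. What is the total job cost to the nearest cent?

$1263.84

Machine-time cost: 42.8 × 28.2 → $1206.96.
Material charge = 144 × 395/1000, so $56.88.
Job cost: 1206.96 + 56.88 = $1263.84.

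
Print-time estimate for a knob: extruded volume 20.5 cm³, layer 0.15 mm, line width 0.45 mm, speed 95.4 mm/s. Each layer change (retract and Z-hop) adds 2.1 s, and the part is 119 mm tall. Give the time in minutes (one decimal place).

80.8 minutes

Extrusion cross-section = 0.15 × 0.45, so 0.0675 mm².
Path length: 20500 mm³ / 0.0675 mm² → 303703.7 mm.
Extrusion time: 303703.7 / 95.4 → 3183.5 s.
Layers = ⌈119/0.15⌉ = 794.
Non-print overhead = 794 × 2.1, so 1667.4 s.
Total = 3183.5 + 1667.4 = 4850.9 s = 80.8 minutes.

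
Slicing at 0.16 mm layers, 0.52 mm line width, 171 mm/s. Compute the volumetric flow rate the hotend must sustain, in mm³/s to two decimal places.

Extrusion cross-section = 0.16 × 0.52, so 0.0832 mm².
Volumetric flow = 171 × 0.0832 = 14.23 mm³/s.

14.23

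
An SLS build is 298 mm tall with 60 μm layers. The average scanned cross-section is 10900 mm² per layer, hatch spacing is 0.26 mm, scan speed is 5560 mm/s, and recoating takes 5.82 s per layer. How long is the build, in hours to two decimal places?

18.43 hours

Layer count = ceil(298 / 0.06) = 4967.
Hatch length per layer = 10900 / 0.26 = 41923.1 mm.
Per-layer scan time = 41923.1 / 5560, so 7.5401 s.
Per-layer time = 7.5401 + 5.82, so 13.3601 s.
Total: 4967 × 13.3601 s = 66359.6167 s → 18.43 hours.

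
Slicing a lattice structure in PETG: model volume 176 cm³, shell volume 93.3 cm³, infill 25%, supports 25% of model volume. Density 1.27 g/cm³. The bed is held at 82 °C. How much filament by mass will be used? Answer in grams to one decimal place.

Volume inside the shell = 176 − 93.3 = 82.7 cm³.
Deposited infill = 0.25 × 82.7, so 20.675 cm³.
Support = 0.25 × 176 = 44 cm³.
Total printed volume = 93.3 + 20.675 + 44 = 157.975 cm³.
Mass: 157.975 × 1.27 → 200.62825 g.

200.6 g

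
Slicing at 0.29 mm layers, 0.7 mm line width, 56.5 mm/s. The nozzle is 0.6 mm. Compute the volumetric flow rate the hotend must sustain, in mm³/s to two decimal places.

11.47

Extrusion cross-section: 0.29 × 0.7 → 0.203 mm².
Volumetric flow = 56.5 × 0.203 = 11.47 mm³/s.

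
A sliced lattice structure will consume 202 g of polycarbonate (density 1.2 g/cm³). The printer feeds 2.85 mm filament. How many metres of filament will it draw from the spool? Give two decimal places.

Volume = 202 g / 1.2 g·cm⁻³ = 168.3333 cm³ = 168333.3 mm³.
Cross-section of 2.85 mm filament: π·(2.85/2)² = 6.3794 mm².
L = V/A = 168333.3/6.3794 = 26387.01 mm → 26.39 m.

26.39 m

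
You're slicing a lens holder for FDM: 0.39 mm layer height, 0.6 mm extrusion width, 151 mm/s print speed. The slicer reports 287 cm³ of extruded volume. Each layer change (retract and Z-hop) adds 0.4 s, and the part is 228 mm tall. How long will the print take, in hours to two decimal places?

2.32 hours

Extrusion cross-section = 0.39 × 0.6 = 0.234 mm².
Toolpath length = 287 cm³ / 0.234 mm² = 287000 / 0.234 = 1226495.7 mm.
Extrusion time: 1226495.7 / 151 → 8122.5 s.
Layers = ⌈228/0.39⌉ = 585.
Z-hop total = 585 × 0.4 = 234 s.
Total = 8122.5 + 234 = 8356.5 s = 2.32 hours.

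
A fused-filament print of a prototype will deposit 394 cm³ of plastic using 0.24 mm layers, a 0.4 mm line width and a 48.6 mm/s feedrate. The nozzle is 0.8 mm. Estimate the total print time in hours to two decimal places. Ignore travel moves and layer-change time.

23.46 hours

Extrusion cross-section: 0.24 × 0.4 → 0.096 mm².
Toolpath length = 394 cm³ / 0.096 mm² = 394000 / 0.096 = 4104166.7 mm.
Print-move time: 4104166.7 / 48.6 → 84447.9 s.
In the requested units: 84447.9 s = 23.46 hours.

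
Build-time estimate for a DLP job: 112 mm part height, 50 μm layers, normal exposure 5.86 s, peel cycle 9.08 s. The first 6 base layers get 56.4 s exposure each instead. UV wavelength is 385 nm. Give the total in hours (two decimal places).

9.38 hours

Number of layers: 112 / 0.05 → 2240 (rounded up).
Bottom layers: 6 × (56.4 + 9.08) → 392.88 s.
Regular layers: 2234 × (5.86 + 9.08) → 33375.96 s.
Total = 392.88 + 33375.96 = 33768.84 s = 9.38 hours.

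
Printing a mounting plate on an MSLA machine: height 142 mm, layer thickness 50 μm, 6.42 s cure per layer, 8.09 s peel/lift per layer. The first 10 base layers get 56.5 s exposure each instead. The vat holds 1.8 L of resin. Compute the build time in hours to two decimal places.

11.59 hours

Number of layers: 142 / 0.05 → 2840 (rounded up).
Bottom layers: 10 × (56.5 + 8.09) → 645.9 s.
Regular layers = 2830 × (6.42 + 8.09) = 41063.3 s.
Sum: 645.9 + 41063.3 = 41709.2 s → 11.59 hours.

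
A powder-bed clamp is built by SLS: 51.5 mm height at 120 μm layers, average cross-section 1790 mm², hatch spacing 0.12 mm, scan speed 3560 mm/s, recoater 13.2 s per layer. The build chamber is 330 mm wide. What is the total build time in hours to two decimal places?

Number of layers: 51.5 / 0.12 → 430 (rounded up).
Hatch length per layer: 1790 / 0.12 → 14916.7 mm.
Per-layer scan time = 14916.7 / 3560 = 4.1901 s.
Time per layer: 4.1901 + 13.2 → 17.3901 s.
Build time = 430 × 17.3901 = 7477.743 s = 2.08 hours.

2.08 hours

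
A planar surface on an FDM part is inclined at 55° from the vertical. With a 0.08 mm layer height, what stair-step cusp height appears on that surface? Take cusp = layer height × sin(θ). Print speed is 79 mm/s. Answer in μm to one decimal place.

Cusp = layer height × sin(55°) = 0.08 × 0.8192 = 0.065536 mm = 65.5 μm.

65.5 μm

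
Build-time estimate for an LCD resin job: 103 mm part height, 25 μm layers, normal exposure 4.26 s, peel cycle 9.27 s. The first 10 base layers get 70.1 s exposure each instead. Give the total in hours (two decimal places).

Layers = ⌈103/0.025⌉ = 4120.
Base layers = 10 × (70.1 + 9.27) = 793.7 s.
Regular layers: 4110 × (4.26 + 9.27) → 55608.3 s.
Sum: 793.7 + 55608.3 = 56402 s → 15.67 hours.

15.67 hours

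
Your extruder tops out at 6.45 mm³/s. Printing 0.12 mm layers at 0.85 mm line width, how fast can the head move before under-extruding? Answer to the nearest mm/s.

Bead cross-section = 0.12 × 0.85, so 0.102 mm².
v_max = Q/A = 6.45/0.102 = 63.24 mm/s → 63 mm/s.

63 mm/s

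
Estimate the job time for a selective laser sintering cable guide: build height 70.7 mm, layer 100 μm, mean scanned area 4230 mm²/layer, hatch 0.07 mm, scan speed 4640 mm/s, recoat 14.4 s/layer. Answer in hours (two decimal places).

5.39 hours

Number of layers: 70.7 / 0.1 → 707 (rounded up).
Hatch length per layer: 4230 / 0.07 → 60428.6 mm.
Laser time per layer = 60428.6 / 4640 = 13.0234 s.
Layer cycle = 13.0234 + 14.4 = 27.4234 s.
Total: 707 × 27.4234 s = 19388.3438 s → 5.39 hours.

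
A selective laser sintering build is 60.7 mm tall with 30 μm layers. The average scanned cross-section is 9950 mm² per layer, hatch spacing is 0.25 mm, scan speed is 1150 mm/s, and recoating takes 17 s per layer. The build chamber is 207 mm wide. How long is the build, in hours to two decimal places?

29.02 hours

Layers = ⌈60.7/0.03⌉ = 2024.
Scan path per layer = 9950 / 0.25, so 39800 mm.
Per-layer scan time = 39800 / 1150 = 34.6087 s.
Per-layer time: 34.6087 + 17 → 51.6087 s.
2024 layers × 51.6087 s/layer = 104456.0088 s, i.e. 29.02 hours.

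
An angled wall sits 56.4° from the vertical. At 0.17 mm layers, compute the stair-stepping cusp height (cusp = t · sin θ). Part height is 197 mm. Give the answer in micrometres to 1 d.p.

sin(56.4°) = 0.8329, so cusp = 0.17 × 0.8329 = 0.141593 mm → 141.6 μm.

141.6 μm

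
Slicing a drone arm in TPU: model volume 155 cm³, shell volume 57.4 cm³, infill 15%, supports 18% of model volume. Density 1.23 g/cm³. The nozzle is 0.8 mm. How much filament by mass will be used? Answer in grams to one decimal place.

Volume inside the shell: 155 − 57.4 → 97.6 cm³.
Infill volume = 0.15 × 97.6 = 14.64 cm³.
Support: 0.18 × 155 → 27.9 cm³.
Total printed volume = 57.4 + 14.64 + 27.9, so 99.94 cm³.
Mass = 99.94 × 1.23, so 122.9262 g.

122.9 g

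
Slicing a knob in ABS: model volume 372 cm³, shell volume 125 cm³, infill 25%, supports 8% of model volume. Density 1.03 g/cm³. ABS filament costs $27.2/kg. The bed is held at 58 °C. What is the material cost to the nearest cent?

Interior volume: 372 − 125 → 247 cm³.
Deposited infill = 0.25 × 247, so 61.75 cm³.
Support = 0.08 × 372, so 29.76 cm³.
Deposited volume = 125 + 61.75 + 29.76 = 216.51 cm³.
Mass = 216.51 × 1.03, so 223.0053 g.
Cost = 223.0053 g / 1000 × $27.2/kg = $6.07.

$6.07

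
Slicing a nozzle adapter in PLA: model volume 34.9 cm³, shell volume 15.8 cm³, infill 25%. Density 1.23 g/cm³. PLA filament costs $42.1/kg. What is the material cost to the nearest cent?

$1.07

Infill region: 34.9 − 15.8 → 19.1 cm³.
Deposited infill: 0.25 × 19.1 → 4.775 cm³.
Total printed volume = 15.8 + 4.775, so 20.575 cm³.
Mass = 20.575 × 1.23, so 25.30725 g.
At $42.1/kg: 25.30725/1000 × 42.1 = $1.07.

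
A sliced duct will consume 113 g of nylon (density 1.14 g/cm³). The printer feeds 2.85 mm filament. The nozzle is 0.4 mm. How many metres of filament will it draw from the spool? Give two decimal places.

15.54 m

Volume = 113 g / 1.14 g·cm⁻³ = 99.1228 cm³ = 99122.8 mm³.
A = π r² = π × 1.425² = 6.3794 mm².
Length = 99122.8 / 6.3794 = 15537.95 mm = 15.54 m.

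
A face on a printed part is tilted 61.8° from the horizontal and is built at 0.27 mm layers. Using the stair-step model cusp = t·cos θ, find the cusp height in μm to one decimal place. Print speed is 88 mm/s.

127.6 μm

cos(61.8°) = 0.4726, so cusp = 0.27 × 0.4726 = 0.127602 mm → 127.6 μm.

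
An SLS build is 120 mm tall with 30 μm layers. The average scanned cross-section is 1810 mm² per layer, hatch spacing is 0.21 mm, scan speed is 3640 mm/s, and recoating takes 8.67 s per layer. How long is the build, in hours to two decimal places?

Number of layers: 120 / 0.03 → 4000 (rounded up).
Hatch length per layer: 1810 / 0.21 → 8619 mm.
Scan time per layer = 8619 / 3640, so 2.3679 s.
Per-layer time = 2.3679 + 8.67, so 11.0379 s.
4000 layers × 11.0379 s/layer = 44151.6 s, i.e. 12.26 hours.

12.26 hours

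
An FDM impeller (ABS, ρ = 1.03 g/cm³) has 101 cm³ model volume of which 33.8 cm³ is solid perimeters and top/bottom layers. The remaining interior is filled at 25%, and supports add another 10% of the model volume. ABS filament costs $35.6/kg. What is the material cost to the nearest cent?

$2.23

Volume inside the shell = 101 − 33.8, so 67.2 cm³.
Infill deposited: 0.25 × 67.2 → 16.8 cm³.
Support = 0.10 × 101, so 10.1 cm³.
Total extruded = 33.8 + 16.8 + 10.1 = 60.7 cm³.
Mass = 60.7 × 1.03, so 62.521 g.
Cost = 62.521 g / 1000 × $35.6/kg = $2.23.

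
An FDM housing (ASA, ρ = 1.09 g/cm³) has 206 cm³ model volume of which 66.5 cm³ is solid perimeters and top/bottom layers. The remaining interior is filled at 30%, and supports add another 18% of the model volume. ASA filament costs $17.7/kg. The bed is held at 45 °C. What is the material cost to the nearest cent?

Interior volume: 206 − 66.5 → 139.5 cm³.
Deposited infill = 0.30 × 139.5, so 41.85 cm³.
Support: 0.18 × 206 → 37.08 cm³.
Total extruded: 66.5 + 41.85 + 37.08 → 145.43 cm³.
Mass = 145.43 × 1.09 = 158.5187 g.
At $17.7/kg: 158.5187/1000 × 17.7 = $2.81.

$2.81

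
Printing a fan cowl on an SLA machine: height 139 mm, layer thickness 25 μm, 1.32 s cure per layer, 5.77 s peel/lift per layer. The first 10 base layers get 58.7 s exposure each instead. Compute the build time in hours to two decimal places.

11.11 hours

Layer count = ceil(139 / 0.025) = 5560.
Base layers: 10 × (58.7 + 5.77) → 644.7 s.
Regular layers = 5550 × (1.32 + 5.77), so 39349.5 s.
Sum: 644.7 + 39349.5 = 39994.2 s → 11.11 hours.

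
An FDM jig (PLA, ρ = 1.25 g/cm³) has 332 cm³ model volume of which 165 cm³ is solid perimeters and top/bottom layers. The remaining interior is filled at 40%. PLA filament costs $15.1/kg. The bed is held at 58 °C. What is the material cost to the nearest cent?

$4.38

Infill region = 332 − 165 = 167 cm³.
Infill deposited = 0.40 × 167 = 66.8 cm³.
Deposited volume = 165 + 66.8 = 231.8 cm³.
Mass = 231.8 × 1.25, so 289.75 g.
Cost = 289.75 g / 1000 × $15.1/kg = $4.38.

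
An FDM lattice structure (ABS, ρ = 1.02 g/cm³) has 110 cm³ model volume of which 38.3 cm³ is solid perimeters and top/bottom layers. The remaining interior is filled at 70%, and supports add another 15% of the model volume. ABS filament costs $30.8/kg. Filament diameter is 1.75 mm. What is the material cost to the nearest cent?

Infill region = 110 − 38.3 = 71.7 cm³.
Deposited infill = 0.70 × 71.7 = 50.19 cm³.
Support = 0.15 × 110 = 16.5 cm³.
Total extruded = 38.3 + 50.19 + 16.5, so 104.99 cm³.
Mass = 104.99 × 1.02 = 107.0898 g.
At $30.8/kg: 107.0898/1000 × 30.8 = $3.30.

$3.30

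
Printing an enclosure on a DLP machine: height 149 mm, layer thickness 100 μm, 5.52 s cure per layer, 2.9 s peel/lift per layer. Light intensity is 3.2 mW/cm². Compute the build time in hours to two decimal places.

Layer count = ceil(149 / 0.1) = 1490.
Each layer takes: 5.52 + 2.9 → 8.42 s.
Total = 1490 × 8.42 = 12545.8 s = 3.48 hours.

3.48 hours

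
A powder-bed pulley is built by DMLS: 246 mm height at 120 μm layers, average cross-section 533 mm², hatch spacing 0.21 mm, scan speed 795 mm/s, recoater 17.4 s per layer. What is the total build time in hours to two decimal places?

11.73 hours

Layer count = ceil(246 / 0.12) = 2050.
Per-layer scan distance: 533 / 0.21 → 2538.1 mm.
Laser time per layer: 2538.1 / 795 → 3.1926 s.
Per-layer time: 3.1926 + 17.4 → 20.5926 s.
2050 layers × 20.5926 s/layer = 42214.83 s, i.e. 11.73 hours.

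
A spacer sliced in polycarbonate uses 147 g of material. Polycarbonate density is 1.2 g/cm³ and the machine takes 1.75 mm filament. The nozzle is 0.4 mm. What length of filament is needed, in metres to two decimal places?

Extruded volume: 147/1.2 = 122.5 cm³ (122500 mm³).
Filament cross-section = π × (1.75/2)² = 2.4053 mm².
Length = 122500 / 2.4053 = 50929.2 mm = 50.93 m.

50.93 m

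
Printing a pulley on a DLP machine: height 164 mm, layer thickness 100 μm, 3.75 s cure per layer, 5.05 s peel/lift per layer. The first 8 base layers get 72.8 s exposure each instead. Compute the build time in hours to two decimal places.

4.16 hours

Layer count = ceil(164 / 0.1) = 1640.
Bottom layers: 8 × (72.8 + 5.05) → 622.8 s.
Regular layers: 1632 × (3.75 + 5.05) → 14361.6 s.
Sum: 622.8 + 14361.6 = 14984.4 s → 4.16 hours.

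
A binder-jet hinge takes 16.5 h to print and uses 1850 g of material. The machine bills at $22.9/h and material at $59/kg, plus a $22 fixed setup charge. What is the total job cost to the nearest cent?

$509.00

Machine-time cost: 22.9 × 16.5 → $377.85.
Material charge: 59 × 1850/1000 → $109.15.
Adding setup: 377.85 + 109.15 + 22 → $509.00.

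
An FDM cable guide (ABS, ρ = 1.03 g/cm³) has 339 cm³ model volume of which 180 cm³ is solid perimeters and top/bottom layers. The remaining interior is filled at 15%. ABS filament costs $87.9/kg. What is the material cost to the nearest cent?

Infill region = 339 − 180 = 159 cm³.
Infill deposited: 0.15 × 159 → 23.85 cm³.
Total printed volume: 180 + 23.85 → 203.85 cm³.
Mass: 203.85 × 1.03 → 209.9655 g.
Cost = 209.9655 g / 1000 × $87.9/kg = $18.46.

$18.46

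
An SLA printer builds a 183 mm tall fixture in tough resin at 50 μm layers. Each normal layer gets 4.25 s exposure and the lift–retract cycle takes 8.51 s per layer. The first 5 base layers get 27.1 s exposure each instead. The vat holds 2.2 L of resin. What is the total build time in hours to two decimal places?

Layer count = ceil(183 / 0.05) = 3660.
Base layers: 5 × (27.1 + 8.51) → 178.05 s.
Normal layers = 3655 × (4.25 + 8.51), so 46637.8 s.
Total = 178.05 + 46637.8 = 46815.85 s = 13.00 hours.

13.00 hours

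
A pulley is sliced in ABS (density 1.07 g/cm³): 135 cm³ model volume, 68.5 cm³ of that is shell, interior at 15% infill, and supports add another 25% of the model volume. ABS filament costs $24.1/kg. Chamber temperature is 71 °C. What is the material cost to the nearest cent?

Infill region = 135 − 68.5, so 66.5 cm³.
Infill volume = 0.15 × 66.5, so 9.975 cm³.
Support: 0.25 × 135 → 33.75 cm³.
Total extruded = 68.5 + 9.975 + 33.75, so 112.225 cm³.
Mass = 112.225 × 1.07 = 120.08075 g.
At $24.1/kg: 120.08075/1000 × 24.1 = $2.89.

$2.89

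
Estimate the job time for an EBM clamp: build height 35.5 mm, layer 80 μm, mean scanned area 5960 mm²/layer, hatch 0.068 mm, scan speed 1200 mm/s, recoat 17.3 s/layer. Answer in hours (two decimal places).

Layer count = ceil(35.5 / 0.08) = 444.
Scan path per layer: 5960 / 0.068 → 87647.1 mm.
Scan time per layer = 87647.1 / 1200 = 73.0393 s.
Per-layer time = 73.0393 + 17.3, so 90.3393 s.
Total: 444 × 90.3393 s = 40110.6492 s → 11.14 hours.

11.14 hours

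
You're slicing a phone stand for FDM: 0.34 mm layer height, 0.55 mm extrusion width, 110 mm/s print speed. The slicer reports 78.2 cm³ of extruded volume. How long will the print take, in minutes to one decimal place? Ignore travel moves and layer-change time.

63.4 minutes

Extrusion cross-section = 0.34 × 0.55 = 0.187 mm².
Total extruded path = 78200/0.187 = 418181.8 mm.
Time extruding = 418181.8 / 110 = 3801.7 s.
That's 3801.7 s → 63.4 minutes.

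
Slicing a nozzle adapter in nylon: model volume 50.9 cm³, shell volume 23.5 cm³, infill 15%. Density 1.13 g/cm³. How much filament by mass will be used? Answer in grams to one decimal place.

31.2 g

Infill region: 50.9 − 23.5 → 27.4 cm³.
Infill deposited = 0.15 × 27.4, so 4.11 cm³.
Deposited volume: 23.5 + 4.11 → 27.61 cm³.
Mass = 27.61 × 1.13, so 31.1993 g.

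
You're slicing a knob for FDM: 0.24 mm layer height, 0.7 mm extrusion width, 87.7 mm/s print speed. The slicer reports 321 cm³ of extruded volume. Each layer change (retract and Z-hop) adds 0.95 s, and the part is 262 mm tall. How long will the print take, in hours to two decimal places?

Extrusion cross-section = 0.24 × 0.7 = 0.168 mm².
Toolpath length = 321 cm³ / 0.168 mm² = 321000 / 0.168 = 1910714.3 mm.
Print-move time = 1910714.3 / 87.7 = 21786.9 s.
Number of layers: 262 / 0.24 → 1092 (rounded up).
Non-print overhead = 1092 × 0.95, so 1037.4 s.
Total = 21786.9 + 1037.4 = 22824.3 s = 6.34 hours.

6.34 hours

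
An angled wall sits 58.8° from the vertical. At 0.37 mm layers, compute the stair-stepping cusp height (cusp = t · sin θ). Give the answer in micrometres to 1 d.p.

sin(58.8°) = 0.8554, so cusp = 0.37 × 0.8554 = 0.316498 mm → 316.5 μm.

316.5 μm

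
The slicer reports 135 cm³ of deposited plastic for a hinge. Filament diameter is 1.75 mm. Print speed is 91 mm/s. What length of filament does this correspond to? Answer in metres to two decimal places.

Filament cross-section = π × (1.75/2)² = 2.4053 mm².
Length = 135 cm³ / 2.4053 mm² = 135000 / 2.4053 = 56126.05 mm = 56.13 m.

56.13 m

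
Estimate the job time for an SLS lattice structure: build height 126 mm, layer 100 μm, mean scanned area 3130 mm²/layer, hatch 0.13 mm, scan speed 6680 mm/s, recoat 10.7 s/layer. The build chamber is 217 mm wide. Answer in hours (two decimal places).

5.01 hours

Layer count = ceil(126 / 0.1) = 1260.
Per-layer scan distance = 3130 / 0.13 = 24076.9 mm.
Scan time per layer: 24076.9 / 6680 → 3.6043 s.
Per-layer time = 3.6043 + 10.7, so 14.3043 s.
Build time = 1260 × 14.3043 = 18023.418 s = 5.01 hours.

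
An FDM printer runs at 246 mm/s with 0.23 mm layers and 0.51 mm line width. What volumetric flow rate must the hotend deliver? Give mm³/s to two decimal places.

A = 0.23 × 0.51, so 0.1173 mm².
Volumetric flow = 246 × 0.1173 = 28.86 mm³/s.

28.86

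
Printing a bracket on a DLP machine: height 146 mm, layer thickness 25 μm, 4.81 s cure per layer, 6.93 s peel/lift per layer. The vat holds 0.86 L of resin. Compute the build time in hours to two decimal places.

19.04 hours

Layers = ⌈146/0.025⌉ = 5840.
Per-layer time: 4.81 + 6.93 → 11.74 s.
Total = 5840 × 11.74 = 68561.6 s = 19.04 hours.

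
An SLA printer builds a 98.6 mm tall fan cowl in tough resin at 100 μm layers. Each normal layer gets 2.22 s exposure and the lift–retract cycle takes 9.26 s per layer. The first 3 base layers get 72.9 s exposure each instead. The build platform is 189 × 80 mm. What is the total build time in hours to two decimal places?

Layer count = ceil(98.6 / 0.1) = 986.
Bottom layers = 3 × (72.9 + 9.26) = 246.48 s.
Remaining layers = 983 × (2.22 + 9.26) = 11284.84 s.
Total = 246.48 + 11284.84 = 11531.32 s = 3.20 hours.

3.20 hours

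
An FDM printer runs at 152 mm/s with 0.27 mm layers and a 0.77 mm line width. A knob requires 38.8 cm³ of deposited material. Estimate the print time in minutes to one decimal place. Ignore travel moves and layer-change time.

Bead cross-section = 0.27 × 0.77 = 0.2079 mm².
Total extruded path = 38800/0.2079 = 186628.2 mm.
Print-move time = 186628.2 / 152, so 1227.8 s.
1227.8 s = 20.5 minutes.

20.5 minutes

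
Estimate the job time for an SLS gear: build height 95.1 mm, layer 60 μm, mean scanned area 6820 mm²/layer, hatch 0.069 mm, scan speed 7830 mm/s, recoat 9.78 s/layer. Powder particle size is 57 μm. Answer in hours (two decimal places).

Layers = ⌈95.1/0.06⌉ = 1585.
Per-layer scan distance = 6820 / 0.069 = 98840.6 mm.
Laser time per layer = 98840.6 / 7830 = 12.6233 s.
Layer cycle = 12.6233 + 9.78 = 22.4033 s.
Build time = 1585 × 22.4033 = 35509.2305 s = 9.86 hours.

9.86 hours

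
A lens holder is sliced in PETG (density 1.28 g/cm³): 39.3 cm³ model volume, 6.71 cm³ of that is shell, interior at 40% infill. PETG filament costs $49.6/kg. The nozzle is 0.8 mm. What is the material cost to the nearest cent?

$1.25

Interior volume = 39.3 − 6.71, so 32.59 cm³.
Infill volume = 0.40 × 32.59 = 13.036 cm³.
Total extruded: 6.71 + 13.036 → 19.746 cm³.
Mass = 19.746 × 1.28, so 25.27488 g.
At $49.6/kg: 25.27488/1000 × 49.6 = $1.25.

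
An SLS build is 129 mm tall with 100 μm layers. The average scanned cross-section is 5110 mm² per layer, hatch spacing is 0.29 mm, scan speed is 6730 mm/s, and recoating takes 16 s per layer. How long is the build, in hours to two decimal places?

6.67 hours

Number of layers: 129 / 0.1 → 1290 (rounded up).
Per-layer scan distance = 5110 / 0.29 = 17620.7 mm.
Laser time per layer: 17620.7 / 6730 → 2.6182 s.
Per-layer time: 2.6182 + 16 → 18.6182 s.
Total: 1290 × 18.6182 s = 24017.478 s → 6.67 hours.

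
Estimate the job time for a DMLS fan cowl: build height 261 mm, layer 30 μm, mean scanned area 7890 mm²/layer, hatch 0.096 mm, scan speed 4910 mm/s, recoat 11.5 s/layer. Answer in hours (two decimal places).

68.24 hours

Layers = ⌈261/0.03⌉ = 8700.
Scan path per layer: 7890 / 0.096 → 82187.5 mm.
Laser time per layer = 82187.5 / 4910 = 16.7388 s.
Time per layer = 16.7388 + 11.5 = 28.2388 s.
Build time = 8700 × 28.2388 = 245677.56 s = 68.24 hours.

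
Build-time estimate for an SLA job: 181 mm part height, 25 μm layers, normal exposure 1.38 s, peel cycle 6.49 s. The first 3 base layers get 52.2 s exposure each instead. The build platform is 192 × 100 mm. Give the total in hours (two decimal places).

Layer count = ceil(181 / 0.025) = 7240.
Bottom layers: 3 × (52.2 + 6.49) → 176.07 s.
Remaining layers: 7237 × (1.38 + 6.49) → 56955.19 s.
Sum: 176.07 + 56955.19 = 57131.26 s → 15.87 hours.

15.87 hours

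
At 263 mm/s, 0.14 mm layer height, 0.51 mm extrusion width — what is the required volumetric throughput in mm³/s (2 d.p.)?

Bead cross-section: 0.14 × 0.51 → 0.0714 mm².
Q = v·A = 263 × 0.0714 = 18.78 mm³/s.

18.78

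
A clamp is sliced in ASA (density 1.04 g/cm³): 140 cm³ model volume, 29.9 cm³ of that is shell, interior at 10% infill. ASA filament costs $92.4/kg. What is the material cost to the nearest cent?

$3.93

Volume inside the shell = 140 − 29.9 = 110.1 cm³.
Infill volume: 0.10 × 110.1 → 11.01 cm³.
Total extruded: 29.9 + 11.01 → 40.91 cm³.
Mass = 40.91 × 1.04 = 42.5464 g.
At $92.4/kg: 42.5464/1000 × 92.4 = $3.93.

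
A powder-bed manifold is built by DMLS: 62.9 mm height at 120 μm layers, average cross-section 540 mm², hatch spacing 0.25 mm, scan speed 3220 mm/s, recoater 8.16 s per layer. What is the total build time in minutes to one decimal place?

Layers = ⌈62.9/0.12⌉ = 525.
Per-layer scan distance = 540 / 0.25, so 2160 mm.
Laser time per layer: 2160 / 3220 → 0.6708 s.
Time per layer: 0.6708 + 8.16 → 8.8308 s.
Build time = 525 × 8.8308 = 4636.17 s = 77.3 minutes.

77.3 minutes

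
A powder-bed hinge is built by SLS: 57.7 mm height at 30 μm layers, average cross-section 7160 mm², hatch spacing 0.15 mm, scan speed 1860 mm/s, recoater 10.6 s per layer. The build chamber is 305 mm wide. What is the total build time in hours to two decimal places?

Layers = ⌈57.7/0.03⌉ = 1924.
Per-layer scan distance: 7160 / 0.15 → 47733.3 mm.
Scan time per layer: 47733.3 / 1860 → 25.6631 s.
Per-layer time = 25.6631 + 10.6 = 36.2631 s.
Build time = 1924 × 36.2631 = 69770.2044 s = 19.38 hours.

19.38 hours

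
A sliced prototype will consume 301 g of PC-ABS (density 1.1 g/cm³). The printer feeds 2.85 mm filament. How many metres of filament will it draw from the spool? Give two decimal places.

Volume = 301 g / 1.1 g·cm⁻³ = 273.6364 cm³ = 273636.4 mm³.
A = π r² = π × 1.425² = 6.3794 mm².
L = V/A = 273636.4/6.3794 = 42893.75 mm → 42.89 m.

42.89 m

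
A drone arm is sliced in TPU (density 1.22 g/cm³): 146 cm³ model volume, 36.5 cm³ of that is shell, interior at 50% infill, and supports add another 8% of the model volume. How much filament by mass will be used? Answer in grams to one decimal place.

125.6 g

Volume inside the shell: 146 − 36.5 → 109.5 cm³.
Deposited infill = 0.50 × 109.5, so 54.75 cm³.
Support = 0.08 × 146 = 11.68 cm³.
Total printed volume: 36.5 + 54.75 + 11.68 → 102.93 cm³.
Mass = 102.93 × 1.22, so 125.5746 g.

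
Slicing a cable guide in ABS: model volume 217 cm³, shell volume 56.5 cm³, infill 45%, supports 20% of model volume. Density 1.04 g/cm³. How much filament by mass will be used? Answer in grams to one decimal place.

Interior volume = 217 − 56.5, so 160.5 cm³.
Infill volume = 0.45 × 160.5 = 72.225 cm³.
Support = 0.20 × 217, so 43.4 cm³.
Deposited volume = 56.5 + 72.225 + 43.4, so 172.125 cm³.
Mass = 172.125 × 1.04, so 179.01 g.

179.0 g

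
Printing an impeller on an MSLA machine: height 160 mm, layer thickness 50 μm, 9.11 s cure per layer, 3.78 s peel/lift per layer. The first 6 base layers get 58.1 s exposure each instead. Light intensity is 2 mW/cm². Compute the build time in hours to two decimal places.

Number of layers: 160 / 0.05 → 3200 (rounded up).
Bottom layers = 6 × (58.1 + 3.78) = 371.28 s.
Remaining layers: 3194 × (9.11 + 3.78) → 41170.66 s.
Total = 371.28 + 41170.66 = 41541.94 s = 11.54 hours.

11.54 hours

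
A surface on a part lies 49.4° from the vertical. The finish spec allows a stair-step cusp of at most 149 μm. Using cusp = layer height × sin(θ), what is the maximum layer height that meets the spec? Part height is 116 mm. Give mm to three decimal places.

0.196 mm

Layer height = cusp / sin(49.4°) = 0.149 / 0.7593 = 0.196 mm.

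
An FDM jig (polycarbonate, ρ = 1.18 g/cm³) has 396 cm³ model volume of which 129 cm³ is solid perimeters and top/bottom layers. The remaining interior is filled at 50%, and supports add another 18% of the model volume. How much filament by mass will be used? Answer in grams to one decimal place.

393.9 g

Volume inside the shell = 396 − 129, so 267 cm³.
Deposited infill = 0.50 × 267 = 133.5 cm³.
Support: 0.18 × 396 → 71.28 cm³.
Deposited volume = 129 + 133.5 + 71.28 = 333.78 cm³.
Mass = 333.78 × 1.18 = 393.8604 g.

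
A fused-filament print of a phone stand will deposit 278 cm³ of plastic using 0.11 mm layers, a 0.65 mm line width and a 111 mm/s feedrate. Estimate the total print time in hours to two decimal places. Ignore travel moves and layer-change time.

9.73 hours

Extrusion cross-section = 0.11 × 0.65, so 0.0715 mm².
Path length: 278000 mm³ / 0.0715 mm² → 3888111.9 mm.
Print-move time: 3888111.9 / 111 → 35028 s.
35028 s = 9.73 hours.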